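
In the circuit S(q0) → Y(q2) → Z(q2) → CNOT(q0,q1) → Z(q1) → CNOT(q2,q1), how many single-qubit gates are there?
4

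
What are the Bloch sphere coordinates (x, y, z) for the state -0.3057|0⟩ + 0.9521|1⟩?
(-0.5821, 0, -0.813)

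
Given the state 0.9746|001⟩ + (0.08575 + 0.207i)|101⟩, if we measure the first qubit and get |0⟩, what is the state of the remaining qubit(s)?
|01⟩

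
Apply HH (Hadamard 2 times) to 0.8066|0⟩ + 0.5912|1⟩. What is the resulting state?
0.8066|0⟩ + 0.5912|1⟩

H² = I, so an even number of Hadamards cancels: H^2 = I and the state is unchanged.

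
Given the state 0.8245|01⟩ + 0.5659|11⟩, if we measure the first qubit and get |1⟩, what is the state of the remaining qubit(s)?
|1⟩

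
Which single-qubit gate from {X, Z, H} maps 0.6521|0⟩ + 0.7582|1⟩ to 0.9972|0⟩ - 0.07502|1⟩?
H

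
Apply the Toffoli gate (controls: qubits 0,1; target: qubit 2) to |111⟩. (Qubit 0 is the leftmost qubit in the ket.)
|110⟩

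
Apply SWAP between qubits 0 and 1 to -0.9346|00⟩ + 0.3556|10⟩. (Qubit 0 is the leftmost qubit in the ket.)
-0.9346|00⟩ + 0.3556|01⟩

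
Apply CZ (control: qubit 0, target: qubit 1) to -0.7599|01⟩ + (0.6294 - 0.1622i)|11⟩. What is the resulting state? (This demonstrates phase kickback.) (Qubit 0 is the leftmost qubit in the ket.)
-0.7599|01⟩ + (-0.6294 + 0.1622i)|11⟩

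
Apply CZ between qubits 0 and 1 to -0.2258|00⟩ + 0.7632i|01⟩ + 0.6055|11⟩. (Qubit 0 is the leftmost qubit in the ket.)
-0.2258|00⟩ + 0.7632i|01⟩ - 0.6055|11⟩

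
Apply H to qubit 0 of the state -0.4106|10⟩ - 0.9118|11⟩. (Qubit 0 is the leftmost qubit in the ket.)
-0.2903|00⟩ - 0.6447|01⟩ + 0.2903|10⟩ + 0.6447|11⟩

H on qubit 0 mixes each pair of kets that differ only in qubit 0: amplitudes (a, b) of (|…0…⟩, |…1…⟩) become ((a + b)/√2, (a − b)/√2). Kets absent from the input have amplitude 0.
(|00⟩, |10⟩): (a, b) = (0, -0.4106) → (-0.2903, 0.2903)
(|01⟩, |11⟩): (a, b) = (0, -0.9118) → (-0.6447, 0.6447)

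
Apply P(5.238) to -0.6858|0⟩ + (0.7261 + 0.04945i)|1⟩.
-0.6858|0⟩ + (0.4071 - 0.6033i)|1⟩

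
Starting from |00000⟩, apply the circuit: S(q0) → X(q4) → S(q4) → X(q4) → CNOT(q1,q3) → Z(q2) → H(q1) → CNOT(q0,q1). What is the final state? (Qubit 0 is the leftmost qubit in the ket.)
(1/√2)i|00000⟩ + (1/√2)i|01000⟩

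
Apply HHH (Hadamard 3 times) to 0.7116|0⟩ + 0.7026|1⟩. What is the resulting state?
|0⟩ + 0.006364|1⟩

H² = I, so H^3 = H: a single Hadamard. With (a, b) = (0.7116, 0.7026), H gives ((a + b)/√2, (a − b)/√2) = (1, 0.006364).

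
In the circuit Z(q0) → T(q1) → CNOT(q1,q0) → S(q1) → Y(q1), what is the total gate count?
5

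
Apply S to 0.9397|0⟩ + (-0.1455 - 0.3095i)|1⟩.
0.9397|0⟩ + (0.3095 - 0.1455i)|1⟩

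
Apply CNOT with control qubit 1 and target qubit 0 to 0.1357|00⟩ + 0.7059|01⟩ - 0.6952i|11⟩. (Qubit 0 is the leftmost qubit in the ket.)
0.1357|00⟩ - 0.6952i|01⟩ + 0.7059|11⟩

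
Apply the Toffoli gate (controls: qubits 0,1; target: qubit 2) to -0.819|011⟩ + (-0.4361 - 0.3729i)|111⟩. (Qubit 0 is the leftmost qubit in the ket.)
-0.819|011⟩ + (-0.4361 - 0.3729i)|110⟩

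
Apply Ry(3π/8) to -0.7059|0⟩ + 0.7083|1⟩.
-0.9804|0⟩ + 0.1968|1⟩

Ry(3π/8) = [[cos(θ/2), −sin(θ/2)], [sin(θ/2), cos(θ/2)]]; θ = 3π/8, cos(θ/2) ≈ 0.83147, sin(θ/2) ≈ 0.55557.
With a = amp(|0⟩) = -0.7059 and b = amp(|1⟩) = 0.7083:
new amp(|0⟩) = (0.83147)·a + (-0.55557)·b = -0.9804
new amp(|1⟩) = (0.55557)·a + (0.83147)·b = 0.1968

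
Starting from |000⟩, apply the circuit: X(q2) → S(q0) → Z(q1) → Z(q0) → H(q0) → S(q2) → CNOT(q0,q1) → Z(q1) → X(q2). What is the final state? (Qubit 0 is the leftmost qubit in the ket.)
(1/√2)i|000⟩ - (1/√2)i|110⟩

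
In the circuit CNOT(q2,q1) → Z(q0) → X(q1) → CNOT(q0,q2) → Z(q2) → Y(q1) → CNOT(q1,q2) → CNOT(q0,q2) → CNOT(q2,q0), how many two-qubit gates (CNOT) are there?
5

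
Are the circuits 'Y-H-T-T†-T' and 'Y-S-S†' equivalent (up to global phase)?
No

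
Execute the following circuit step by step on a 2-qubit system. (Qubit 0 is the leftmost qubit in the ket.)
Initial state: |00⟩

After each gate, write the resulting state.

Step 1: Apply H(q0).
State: 1/√2|00⟩ + 1/√2|10⟩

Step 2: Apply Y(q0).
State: -(1/√2)i|00⟩ + (1/√2)i|10⟩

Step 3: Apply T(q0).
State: -(1/√2)i|00⟩ + (-1/2 + (1/2)i)|10⟩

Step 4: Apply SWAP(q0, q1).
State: -(1/√2)i|00⟩ + (-1/2 + (1/2)i)|01⟩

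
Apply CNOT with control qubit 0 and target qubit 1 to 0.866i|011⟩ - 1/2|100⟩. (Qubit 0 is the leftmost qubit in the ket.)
0.866i|011⟩ - 1/2|110⟩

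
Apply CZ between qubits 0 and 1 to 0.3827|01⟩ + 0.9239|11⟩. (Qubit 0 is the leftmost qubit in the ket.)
0.3827|01⟩ - 0.9239|11⟩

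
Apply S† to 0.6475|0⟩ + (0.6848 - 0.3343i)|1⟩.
0.6475|0⟩ + (-0.3343 - 0.6848i)|1⟩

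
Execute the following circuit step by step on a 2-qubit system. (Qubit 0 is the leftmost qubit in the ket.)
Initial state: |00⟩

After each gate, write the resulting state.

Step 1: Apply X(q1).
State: |01⟩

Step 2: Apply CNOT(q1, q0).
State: |11⟩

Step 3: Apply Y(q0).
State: -i|01⟩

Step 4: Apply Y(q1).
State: -|00⟩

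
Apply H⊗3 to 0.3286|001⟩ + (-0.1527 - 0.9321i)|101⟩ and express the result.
(0.06219 - 0.3295i)|000⟩ + (-0.06219 + 0.3295i)|001⟩ + (0.06219 - 0.3295i)|010⟩ + (-0.06219 + 0.3295i)|011⟩ + (0.1702 + 0.3295i)|100⟩ + (-0.1702 - 0.3295i)|101⟩ + (0.1702 + 0.3295i)|110⟩ + (-0.1702 - 0.3295i)|111⟩

H⊗3 gives amp(|y⟩) = (1/2√2) Σ_x (−1)^(x·y) amp(|x⟩), where x·y is the number of positions in which both x and y have a 1.
|000⟩: (0.3286 + (-0.1527 - 0.9321i))/(2√2) = (0.06219 - 0.3295i)
|001⟩: (-0.3286 - (-0.1527 - 0.9321i))/(2√2) = (-0.06219 + 0.3295i)
|010⟩: (0.3286 + (-0.1527 - 0.9321i))/(2√2) = (0.06219 - 0.3295i)
|011⟩: (-0.3286 - (-0.1527 - 0.9321i))/(2√2) = (-0.06219 + 0.3295i)
|100⟩: (0.3286 - (-0.1527 - 0.9321i))/(2√2) = (0.1702 + 0.3295i)
|101⟩: (-0.3286 + (-0.1527 - 0.9321i))/(2√2) = (-0.1702 - 0.3295i)
|110⟩: (0.3286 - (-0.1527 - 0.9321i))/(2√2) = (0.1702 + 0.3295i)
|111⟩: (-0.3286 + (-0.1527 - 0.9321i))/(2√2) = (-0.1702 - 0.3295i)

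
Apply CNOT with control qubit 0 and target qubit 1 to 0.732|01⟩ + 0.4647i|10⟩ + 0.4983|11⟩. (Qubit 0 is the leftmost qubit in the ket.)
0.732|01⟩ + 0.4983|10⟩ + 0.4647i|11⟩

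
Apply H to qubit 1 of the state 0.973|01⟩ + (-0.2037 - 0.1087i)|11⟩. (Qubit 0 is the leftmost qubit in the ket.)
0.688|00⟩ - 0.688|01⟩ + (-0.144 - 0.07686i)|10⟩ + (0.144 + 0.07686i)|11⟩

H on qubit 1 mixes each pair of kets that differ only in qubit 1: amplitudes (a, b) of (|…0…⟩, |…1…⟩) become ((a + b)/√2, (a − b)/√2). Kets absent from the input have amplitude 0.
(|00⟩, |01⟩): (a, b) = (0, 0.973) → (0.688, -0.688)
(|10⟩, |11⟩): (a, b) = (0, (-0.2037 - 0.1087i)) → ((-0.144 - 0.07686i), (0.144 + 0.07686i))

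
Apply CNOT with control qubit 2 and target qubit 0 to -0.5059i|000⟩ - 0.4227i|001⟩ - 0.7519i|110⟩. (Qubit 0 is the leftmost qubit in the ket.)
-0.5059i|000⟩ - 0.4227i|101⟩ - 0.7519i|110⟩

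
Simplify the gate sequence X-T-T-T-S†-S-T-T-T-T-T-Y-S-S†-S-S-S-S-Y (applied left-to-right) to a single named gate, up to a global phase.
X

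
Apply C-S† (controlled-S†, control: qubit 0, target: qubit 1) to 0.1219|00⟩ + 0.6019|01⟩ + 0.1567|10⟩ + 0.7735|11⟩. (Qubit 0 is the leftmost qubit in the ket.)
0.1219|00⟩ + 0.6019|01⟩ + 0.1567|10⟩ - 0.7735i|11⟩

C-S† leaves the control-|0⟩ kets |00⟩, |01⟩ unchanged and applies S† to qubit 1 on the control-|1⟩ pair (|10⟩, |11⟩).
S† = [[1, 0], [0, -i]].
With a = amp(|10⟩) = 0.1567 and b = amp(|11⟩) = 0.7735:
new amp(|10⟩) = (1)·a = 0.1567
new amp(|11⟩) = (-i)·b = -0.7735i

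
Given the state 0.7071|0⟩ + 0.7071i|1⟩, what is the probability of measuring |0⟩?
0.5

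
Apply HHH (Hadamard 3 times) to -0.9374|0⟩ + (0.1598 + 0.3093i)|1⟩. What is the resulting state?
(-0.5498 + 0.2187i)|0⟩ + (-0.7758 - 0.2187i)|1⟩

H² = I, so H^3 = H: a single Hadamard. With (a, b) = (-0.9374, (0.1598 + 0.3093i)), H gives ((a + b)/√2, (a − b)/√2) = ((-0.5498 + 0.2187i), (-0.7758 - 0.2187i)).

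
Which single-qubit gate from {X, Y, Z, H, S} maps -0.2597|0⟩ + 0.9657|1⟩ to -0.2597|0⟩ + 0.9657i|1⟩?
S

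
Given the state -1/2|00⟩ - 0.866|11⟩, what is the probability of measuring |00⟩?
1/4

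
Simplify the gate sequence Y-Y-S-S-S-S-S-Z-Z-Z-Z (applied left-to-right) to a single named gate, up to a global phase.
S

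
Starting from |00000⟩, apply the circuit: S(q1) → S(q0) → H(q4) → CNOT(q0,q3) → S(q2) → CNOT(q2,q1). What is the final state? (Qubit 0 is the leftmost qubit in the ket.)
1/√2|00000⟩ + 1/√2|00001⟩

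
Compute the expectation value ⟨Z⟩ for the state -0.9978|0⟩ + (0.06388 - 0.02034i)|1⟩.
0.9911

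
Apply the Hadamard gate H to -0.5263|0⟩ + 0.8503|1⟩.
0.2291|0⟩ - 0.9734|1⟩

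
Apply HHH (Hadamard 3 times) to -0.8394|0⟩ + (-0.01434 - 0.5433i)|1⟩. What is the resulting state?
(-0.6037 - 0.3842i)|0⟩ + (-0.5834 + 0.3842i)|1⟩

H² = I, so H^3 = H: a single Hadamard. With (a, b) = (-0.8394, (-0.01434 - 0.5433i)), H gives ((a + b)/√2, (a − b)/√2) = ((-0.6037 - 0.3842i), (-0.5834 + 0.3842i)).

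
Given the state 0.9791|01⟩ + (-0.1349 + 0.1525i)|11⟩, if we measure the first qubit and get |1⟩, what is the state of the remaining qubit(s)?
(-0.6626 + 0.749i)|1⟩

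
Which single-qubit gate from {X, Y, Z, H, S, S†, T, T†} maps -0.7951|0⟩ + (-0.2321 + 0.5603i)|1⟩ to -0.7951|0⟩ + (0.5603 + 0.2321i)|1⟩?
S†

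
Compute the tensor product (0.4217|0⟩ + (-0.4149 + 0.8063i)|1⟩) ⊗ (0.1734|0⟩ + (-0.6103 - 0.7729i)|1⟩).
0.07312|00⟩ + (-0.2574 - 0.3259i)|01⟩ + (-0.07194 + 0.1398i)|10⟩ + (0.8764 - 0.1714i)|11⟩

amp(|b₁b₂…⟩) = product of the factor amplitudes for bits b₁, b₂, …; only kets whose every factor amplitude is nonzero survive.
|00⟩: (0.4217)(0.1734) = 0.07312
|01⟩: (0.4217)(-0.6103 - 0.7729i) = (-0.2574 - 0.3259i)
|10⟩: (-0.4149 + 0.8063i)(0.1734) = (-0.07194 + 0.1398i)
|11⟩: (-0.4149 + 0.8063i)(-0.6103 - 0.7729i) = (0.8764 - 0.1714i)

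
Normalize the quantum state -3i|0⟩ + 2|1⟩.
-0.8321i|0⟩ + 0.5547|1⟩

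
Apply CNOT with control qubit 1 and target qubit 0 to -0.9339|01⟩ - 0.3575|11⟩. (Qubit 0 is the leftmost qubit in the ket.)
-0.3575|01⟩ - 0.9339|11⟩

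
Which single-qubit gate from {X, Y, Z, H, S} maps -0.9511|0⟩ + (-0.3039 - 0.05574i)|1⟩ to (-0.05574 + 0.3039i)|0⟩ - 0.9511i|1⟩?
Y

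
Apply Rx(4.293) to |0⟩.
-0.5444|0⟩ - 0.8388i|1⟩

Rx(4.293) = [[cos(θ/2), −i·sin(θ/2)], [−i·sin(θ/2), cos(θ/2)]]; θ = 4.293, cos(θ/2) ≈ -0.544425, sin(θ/2) ≈ 0.838809.
With a = amp(|0⟩) = 1 and b = amp(|1⟩) = 0:
new amp(|0⟩) = (-0.544425)·a + (-0.838809i)·b = -0.5444
new amp(|1⟩) = (-0.838809i)·a + (-0.544425)·b = -0.8388i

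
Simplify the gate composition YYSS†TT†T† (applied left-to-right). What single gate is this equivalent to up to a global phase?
T†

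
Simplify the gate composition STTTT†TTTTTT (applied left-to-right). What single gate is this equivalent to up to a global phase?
S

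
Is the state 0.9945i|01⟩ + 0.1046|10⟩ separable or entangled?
Entangled

Writing the state as a|00⟩ + b|01⟩ + c|10⟩ + d|11⟩, it is a product state iff ad − bc = 0.
Here (a, b, c, d) = (0, 0.9945i, 0.1046, 0): ad − bc = (0)(0) − (0.9945i)(0.1046) = -0.104i ≠ 0, so the state is entangled.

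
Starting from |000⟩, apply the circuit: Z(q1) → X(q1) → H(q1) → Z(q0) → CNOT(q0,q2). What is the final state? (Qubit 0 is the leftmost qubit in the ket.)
1/√2|000⟩ - 1/√2|010⟩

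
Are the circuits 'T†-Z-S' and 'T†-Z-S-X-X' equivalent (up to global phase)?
Yes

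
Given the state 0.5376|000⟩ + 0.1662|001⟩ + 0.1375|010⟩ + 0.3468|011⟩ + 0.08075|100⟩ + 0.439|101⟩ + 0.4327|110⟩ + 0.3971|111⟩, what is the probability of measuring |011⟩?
0.1203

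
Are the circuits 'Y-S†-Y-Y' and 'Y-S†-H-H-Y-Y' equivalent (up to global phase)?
Yes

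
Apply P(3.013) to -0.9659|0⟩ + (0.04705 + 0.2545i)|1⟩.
-0.9659|0⟩ + (-0.0793 - 0.2464i)|1⟩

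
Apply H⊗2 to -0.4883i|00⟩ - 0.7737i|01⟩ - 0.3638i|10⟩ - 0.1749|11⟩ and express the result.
(-0.08745 - 0.8129i)|00⟩ + (0.08745 - 0.0392i)|01⟩ + (0.08745 - 0.4491i)|10⟩ + (-0.08745 + 0.3246i)|11⟩

H⊗2 gives amp(|y⟩) = (1/2) Σ_x (−1)^(x·y) amp(|x⟩), where x·y is the number of positions in which both x and y have a 1.
|00⟩: (-0.4883i - 0.7737i - 0.3638i - 0.1749)/2 = (-0.08745 - 0.8129i)
|01⟩: (-0.4883i + 0.7737i - 0.3638i + 0.1749)/2 = (0.08745 - 0.0392i)
|10⟩: (-0.4883i - 0.7737i + 0.3638i + 0.1749)/2 = (0.08745 - 0.4491i)
|11⟩: (-0.4883i + 0.7737i + 0.3638i - 0.1749)/2 = (-0.08745 + 0.3246i)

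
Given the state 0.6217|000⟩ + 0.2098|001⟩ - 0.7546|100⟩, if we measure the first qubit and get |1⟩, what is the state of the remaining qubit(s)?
-|00⟩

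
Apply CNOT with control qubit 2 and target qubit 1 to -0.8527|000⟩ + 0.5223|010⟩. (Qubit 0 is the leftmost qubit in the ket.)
-0.8527|000⟩ + 0.5223|010⟩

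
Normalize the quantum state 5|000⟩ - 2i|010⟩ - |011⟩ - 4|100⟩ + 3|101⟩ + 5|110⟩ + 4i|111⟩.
0.5103|000⟩ - 0.2041i|010⟩ - 0.1021|011⟩ - 1/√6|100⟩ + 0.3062|101⟩ + 0.5103|110⟩ + (1/√6)i|111⟩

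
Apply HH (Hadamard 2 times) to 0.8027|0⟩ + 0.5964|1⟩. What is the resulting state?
0.8027|0⟩ + 0.5964|1⟩

H² = I, so an even number of Hadamards cancels: H^2 = I and the state is unchanged.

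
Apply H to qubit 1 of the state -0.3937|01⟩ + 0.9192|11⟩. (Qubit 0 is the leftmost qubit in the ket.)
-0.2784|00⟩ + 0.2784|01⟩ + 0.65|10⟩ - 0.65|11⟩

H on qubit 1 mixes each pair of kets that differ only in qubit 1: amplitudes (a, b) of (|…0…⟩, |…1…⟩) become ((a + b)/√2, (a − b)/√2). Kets absent from the input have amplitude 0.
(|00⟩, |01⟩): (a, b) = (0, -0.3937) → (-0.2784, 0.2784)
(|10⟩, |11⟩): (a, b) = (0, 0.9192) → (0.65, -0.65)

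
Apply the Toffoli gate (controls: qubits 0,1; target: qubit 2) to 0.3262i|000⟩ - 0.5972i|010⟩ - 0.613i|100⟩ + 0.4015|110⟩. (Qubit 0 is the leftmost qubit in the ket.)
0.3262i|000⟩ - 0.5972i|010⟩ - 0.613i|100⟩ + 0.4015|111⟩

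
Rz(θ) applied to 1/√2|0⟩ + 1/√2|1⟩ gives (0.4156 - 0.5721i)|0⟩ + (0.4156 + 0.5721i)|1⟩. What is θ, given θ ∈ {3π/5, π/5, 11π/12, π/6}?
3π/5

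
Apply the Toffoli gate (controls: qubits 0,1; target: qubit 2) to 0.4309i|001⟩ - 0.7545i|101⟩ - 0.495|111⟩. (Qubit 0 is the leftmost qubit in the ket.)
0.4309i|001⟩ - 0.7545i|101⟩ - 0.495|110⟩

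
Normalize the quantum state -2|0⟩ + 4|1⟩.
-1/√5|0⟩ + 0.8944|1⟩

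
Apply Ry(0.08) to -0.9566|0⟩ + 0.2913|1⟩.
-0.9675|0⟩ + 0.2528|1⟩

Ry(0.08) = [[cos(θ/2), −sin(θ/2)], [sin(θ/2), cos(θ/2)]]; θ = 0.08, cos(θ/2) ≈ 0.9992, sin(θ/2) ≈ 0.0399893.
With a = amp(|0⟩) = -0.9566 and b = amp(|1⟩) = 0.2913:
new amp(|0⟩) = (0.9992)·a + (-0.0399893)·b = -0.9675
new amp(|1⟩) = (0.0399893)·a + (0.9992)·b = 0.2528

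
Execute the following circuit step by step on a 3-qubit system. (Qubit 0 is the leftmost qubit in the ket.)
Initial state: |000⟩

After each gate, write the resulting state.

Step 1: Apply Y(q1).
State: i|010⟩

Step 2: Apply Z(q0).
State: i|010⟩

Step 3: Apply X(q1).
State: i|000⟩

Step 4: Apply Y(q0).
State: -|100⟩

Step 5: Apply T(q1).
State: -|100⟩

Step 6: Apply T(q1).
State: -|100⟩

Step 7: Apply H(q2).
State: -1/√2|100⟩ - 1/√2|101⟩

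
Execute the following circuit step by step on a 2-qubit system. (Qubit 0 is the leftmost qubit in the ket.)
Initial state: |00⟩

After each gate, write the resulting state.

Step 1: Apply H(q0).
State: 1/√2|00⟩ + 1/√2|10⟩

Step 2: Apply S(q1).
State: 1/√2|00⟩ + 1/√2|10⟩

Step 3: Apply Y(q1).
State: (1/√2)i|01⟩ + (1/√2)i|11⟩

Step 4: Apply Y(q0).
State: 1/√2|01⟩ - 1/√2|11⟩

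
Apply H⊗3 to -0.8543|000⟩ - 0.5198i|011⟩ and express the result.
(-0.302 - 0.1838i)|000⟩ + (-0.302 + 0.1838i)|001⟩ + (-0.302 + 0.1838i)|010⟩ + (-0.302 - 0.1838i)|011⟩ + (-0.302 - 0.1838i)|100⟩ + (-0.302 + 0.1838i)|101⟩ + (-0.302 + 0.1838i)|110⟩ + (-0.302 - 0.1838i)|111⟩

H⊗3 gives amp(|y⟩) = (1/2√2) Σ_x (−1)^(x·y) amp(|x⟩), where x·y is the number of positions in which both x and y have a 1.
|000⟩: (-0.8543 - 0.5198i)/(2√2) = (-0.302 - 0.1838i)
|001⟩: (-0.8543 + 0.5198i)/(2√2) = (-0.302 + 0.1838i)
|010⟩: (-0.8543 + 0.5198i)/(2√2) = (-0.302 + 0.1838i)
|011⟩: (-0.8543 - 0.5198i)/(2√2) = (-0.302 - 0.1838i)
|100⟩: (-0.8543 - 0.5198i)/(2√2) = (-0.302 - 0.1838i)
|101⟩: (-0.8543 + 0.5198i)/(2√2) = (-0.302 + 0.1838i)
|110⟩: (-0.8543 + 0.5198i)/(2√2) = (-0.302 + 0.1838i)
|111⟩: (-0.8543 - 0.5198i)/(2√2) = (-0.302 - 0.1838i)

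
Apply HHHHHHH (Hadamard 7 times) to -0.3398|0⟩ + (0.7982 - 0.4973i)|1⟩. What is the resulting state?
(0.3241 - 0.3516i)|0⟩ + (-0.8047 + 0.3516i)|1⟩

H² = I, so H^7 = H: a single Hadamard. With (a, b) = (-0.3398, (0.7982 - 0.4973i)), H gives ((a + b)/√2, (a − b)/√2) = ((0.3241 - 0.3516i), (-0.8047 + 0.3516i)).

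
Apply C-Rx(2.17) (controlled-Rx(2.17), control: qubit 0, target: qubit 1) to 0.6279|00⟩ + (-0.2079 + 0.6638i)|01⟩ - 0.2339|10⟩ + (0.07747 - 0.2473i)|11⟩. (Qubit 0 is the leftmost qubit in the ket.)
0.6279|00⟩ + (-0.2079 + 0.6638i)|01⟩ + (-0.3279 - 0.06851i)|10⟩ + (0.03617 + 0.09137i)|11⟩

C-Rx(2.17) leaves the control-|0⟩ kets |00⟩, |01⟩ unchanged and applies Rx(2.17) to qubit 1 on the control-|1⟩ pair (|10⟩, |11⟩).
Rx(2.17) = [[cos(θ/2), −i·sin(θ/2)], [−i·sin(θ/2), cos(θ/2)]]; θ = 2.17, cos(θ/2) ≈ 0.466913, sin(θ/2) ≈ 0.884303.
With a = amp(|10⟩) = -0.2339 and b = amp(|11⟩) = (0.07747 - 0.2473i):
new amp(|10⟩) = (0.466913)·a + (-0.884303i)·b = (-0.3279 - 0.06851i)
new amp(|11⟩) = (-0.884303i)·a + (0.466913)·b = (0.03617 + 0.09137i)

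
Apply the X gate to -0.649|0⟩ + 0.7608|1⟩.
0.7608|0⟩ - 0.649|1⟩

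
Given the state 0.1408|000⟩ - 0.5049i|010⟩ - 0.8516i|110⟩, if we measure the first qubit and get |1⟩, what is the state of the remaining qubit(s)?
-i|10⟩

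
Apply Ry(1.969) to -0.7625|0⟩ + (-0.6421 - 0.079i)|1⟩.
(0.113 + 0.06581i)|0⟩ + (-0.9904 - 0.04371i)|1⟩

Ry(1.969) = [[cos(θ/2), −sin(θ/2)], [sin(θ/2), cos(θ/2)]]; θ = 1.969, cos(θ/2) ≈ 0.55328, sin(θ/2) ≈ 0.832996.
With a = amp(|0⟩) = -0.7625 and b = amp(|1⟩) = (-0.6421 - 0.079i):
new amp(|0⟩) = (0.55328)·a + (-0.832996)·b = (0.113 + 0.06581i)
new amp(|1⟩) = (0.832996)·a + (0.55328)·b = (-0.9904 - 0.04371i)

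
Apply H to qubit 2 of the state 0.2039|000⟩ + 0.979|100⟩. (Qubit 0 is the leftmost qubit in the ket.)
0.1442|000⟩ + 0.1442|001⟩ + 0.6923|100⟩ + 0.6923|101⟩

H on qubit 2 mixes each pair of kets that differ only in qubit 2: amplitudes (a, b) of (|…0…⟩, |…1…⟩) become ((a + b)/√2, (a − b)/√2). Kets absent from the input have amplitude 0.
(|000⟩, |001⟩): (a, b) = (0.2039, 0) → (0.1442, 0.1442)
(|100⟩, |101⟩): (a, b) = (0.979, 0) → (0.6923, 0.6923)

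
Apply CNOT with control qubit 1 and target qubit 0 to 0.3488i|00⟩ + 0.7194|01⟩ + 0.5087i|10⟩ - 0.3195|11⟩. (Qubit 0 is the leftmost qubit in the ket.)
0.3488i|00⟩ - 0.3195|01⟩ + 0.5087i|10⟩ + 0.7194|11⟩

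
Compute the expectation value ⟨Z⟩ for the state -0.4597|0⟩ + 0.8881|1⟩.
-0.5774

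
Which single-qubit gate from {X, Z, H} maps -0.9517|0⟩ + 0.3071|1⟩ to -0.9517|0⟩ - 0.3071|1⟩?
Z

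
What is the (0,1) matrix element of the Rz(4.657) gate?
0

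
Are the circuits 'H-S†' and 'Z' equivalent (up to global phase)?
No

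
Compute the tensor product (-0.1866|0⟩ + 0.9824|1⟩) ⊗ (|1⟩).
-0.1866|01⟩ + 0.9824|11⟩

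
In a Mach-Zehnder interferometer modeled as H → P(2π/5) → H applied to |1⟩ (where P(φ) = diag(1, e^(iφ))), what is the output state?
(0.3455 - 0.4755i)|0⟩ + (0.6545 + 0.4755i)|1⟩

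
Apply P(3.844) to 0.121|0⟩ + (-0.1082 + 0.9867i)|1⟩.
0.121|0⟩ + (0.7201 - 0.6832i)|1⟩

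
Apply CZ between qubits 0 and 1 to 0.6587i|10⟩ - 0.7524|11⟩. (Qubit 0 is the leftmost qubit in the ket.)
0.6587i|10⟩ + 0.7524|11⟩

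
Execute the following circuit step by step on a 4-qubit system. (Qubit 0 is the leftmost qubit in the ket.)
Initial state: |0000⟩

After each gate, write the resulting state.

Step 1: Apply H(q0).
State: 1/√2|0000⟩ + 1/√2|1000⟩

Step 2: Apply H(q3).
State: 1/2|0000⟩ + 1/2|0001⟩ + 1/2|1000⟩ + 1/2|1001⟩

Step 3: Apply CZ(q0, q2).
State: 1/2|0000⟩ + 1/2|0001⟩ + 1/2|1000⟩ + 1/2|1001⟩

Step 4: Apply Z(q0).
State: 1/2|0000⟩ + 1/2|0001⟩ - 1/2|1000⟩ - 1/2|1001⟩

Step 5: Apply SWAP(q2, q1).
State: 1/2|0000⟩ + 1/2|0001⟩ - 1/2|1000⟩ - 1/2|1001⟩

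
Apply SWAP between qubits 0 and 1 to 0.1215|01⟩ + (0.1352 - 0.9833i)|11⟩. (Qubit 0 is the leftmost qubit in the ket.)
0.1215|10⟩ + (0.1352 - 0.9833i)|11⟩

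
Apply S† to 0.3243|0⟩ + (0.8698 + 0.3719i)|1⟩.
0.3243|0⟩ + (0.3719 - 0.8698i)|1⟩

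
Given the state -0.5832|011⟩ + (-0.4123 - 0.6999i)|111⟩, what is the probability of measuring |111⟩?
0.6599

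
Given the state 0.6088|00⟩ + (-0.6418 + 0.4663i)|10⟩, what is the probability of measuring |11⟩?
0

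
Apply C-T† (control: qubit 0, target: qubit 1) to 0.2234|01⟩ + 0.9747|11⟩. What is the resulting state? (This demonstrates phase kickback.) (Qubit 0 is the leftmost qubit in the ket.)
0.2234|01⟩ + (0.6892 - 0.6892i)|11⟩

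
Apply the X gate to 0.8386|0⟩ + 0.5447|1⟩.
0.5447|0⟩ + 0.8386|1⟩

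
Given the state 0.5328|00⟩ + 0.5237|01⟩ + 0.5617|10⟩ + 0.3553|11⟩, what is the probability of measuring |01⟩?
0.2743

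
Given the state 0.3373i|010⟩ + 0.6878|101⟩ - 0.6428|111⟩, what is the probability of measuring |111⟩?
0.4132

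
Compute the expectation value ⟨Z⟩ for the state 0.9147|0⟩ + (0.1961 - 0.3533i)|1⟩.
0.6734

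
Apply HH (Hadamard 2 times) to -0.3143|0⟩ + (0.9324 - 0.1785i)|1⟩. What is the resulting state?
-0.3143|0⟩ + (0.9324 - 0.1785i)|1⟩

H² = I, so an even number of Hadamards cancels: H^2 = I and the state is unchanged.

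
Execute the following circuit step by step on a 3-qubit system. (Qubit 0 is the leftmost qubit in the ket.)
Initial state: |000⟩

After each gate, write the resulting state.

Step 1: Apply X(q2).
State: |001⟩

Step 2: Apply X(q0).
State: |101⟩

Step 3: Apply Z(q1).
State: |101⟩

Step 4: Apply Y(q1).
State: i|111⟩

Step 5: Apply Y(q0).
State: |011⟩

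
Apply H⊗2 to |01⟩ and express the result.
1/2|00⟩ - 1/2|01⟩ + 1/2|10⟩ - 1/2|11⟩

H⊗2 gives amp(|y⟩) = (1/2) Σ_x (−1)^(x·y) amp(|x⟩), where x·y is the number of positions in which both x and y have a 1.
|00⟩: (1)/2 = 1/2
|01⟩: (-1)/2 = -1/2
|10⟩: (1)/2 = 1/2
|11⟩: (-1)/2 = -1/2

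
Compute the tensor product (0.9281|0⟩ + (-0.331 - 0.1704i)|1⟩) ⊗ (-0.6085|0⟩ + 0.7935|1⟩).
-0.5647|00⟩ + 0.7364|01⟩ + (0.2014 + 0.1037i)|10⟩ + (-0.2626 - 0.1352i)|11⟩

amp(|b₁b₂…⟩) = product of the factor amplitudes for bits b₁, b₂, …; only kets whose every factor amplitude is nonzero survive.
|00⟩: (0.9281)(-0.6085) = -0.5647
|01⟩: (0.9281)(0.7935) = 0.7364
|10⟩: (-0.331 - 0.1704i)(-0.6085) = (0.2014 + 0.1037i)
|11⟩: (-0.331 - 0.1704i)(0.7935) = (-0.2626 - 0.1352i)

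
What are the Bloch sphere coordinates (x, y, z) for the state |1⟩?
(0, 0, -1)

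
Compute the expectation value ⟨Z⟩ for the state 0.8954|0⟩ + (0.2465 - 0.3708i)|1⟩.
0.6035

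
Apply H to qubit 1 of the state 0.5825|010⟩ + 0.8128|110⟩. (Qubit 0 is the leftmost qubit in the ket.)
0.4119|000⟩ - 0.4119|010⟩ + 0.5747|100⟩ - 0.5747|110⟩

H on qubit 1 mixes each pair of kets that differ only in qubit 1: amplitudes (a, b) of (|…0…⟩, |…1…⟩) become ((a + b)/√2, (a − b)/√2). Kets absent from the input have amplitude 0.
(|000⟩, |010⟩): (a, b) = (0, 0.5825) → (0.4119, -0.4119)
(|100⟩, |110⟩): (a, b) = (0, 0.8128) → (0.5747, -0.5747)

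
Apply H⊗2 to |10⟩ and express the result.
1/2|00⟩ + 1/2|01⟩ - 1/2|10⟩ - 1/2|11⟩

H⊗2 gives amp(|y⟩) = (1/2) Σ_x (−1)^(x·y) amp(|x⟩), where x·y is the number of positions in which both x and y have a 1.
|00⟩: (1)/2 = 1/2
|01⟩: (1)/2 = 1/2
|10⟩: (-1)/2 = -1/2
|11⟩: (-1)/2 = -1/2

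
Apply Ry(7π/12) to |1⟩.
-0.7934|0⟩ + 0.6088|1⟩

Ry(7π/12) = [[cos(θ/2), −sin(θ/2)], [sin(θ/2), cos(θ/2)]]; θ = 7π/12, cos(θ/2) ≈ 0.608761, sin(θ/2) ≈ 0.793353.
With a = amp(|0⟩) = 0 and b = amp(|1⟩) = 1:
new amp(|0⟩) = (0.608761)·a + (-0.793353)·b = -0.7934
new amp(|1⟩) = (0.793353)·a + (0.608761)·b = 0.6088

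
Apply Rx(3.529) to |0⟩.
-0.1925|0⟩ - 0.9813i|1⟩

Rx(3.529) = [[cos(θ/2), −i·sin(θ/2)], [−i·sin(θ/2), cos(θ/2)]]; θ = 3.529, cos(θ/2) ≈ -0.192495, sin(θ/2) ≈ 0.981298.
With a = amp(|0⟩) = 1 and b = amp(|1⟩) = 0:
new amp(|0⟩) = (-0.192495)·a + (-0.981298i)·b = -0.1925
new amp(|1⟩) = (-0.981298i)·a + (-0.192495)·b = -0.9813i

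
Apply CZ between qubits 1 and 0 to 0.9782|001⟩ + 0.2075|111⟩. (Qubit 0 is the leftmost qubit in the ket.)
0.9782|001⟩ - 0.2075|111⟩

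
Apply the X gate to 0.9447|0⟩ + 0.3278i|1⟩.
0.3278i|0⟩ + 0.9447|1⟩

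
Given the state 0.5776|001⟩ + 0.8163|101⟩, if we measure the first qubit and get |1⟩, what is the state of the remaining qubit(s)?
|01⟩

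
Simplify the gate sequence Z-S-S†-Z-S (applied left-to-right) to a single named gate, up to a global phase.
S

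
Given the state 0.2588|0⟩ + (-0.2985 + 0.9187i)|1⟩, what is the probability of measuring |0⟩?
0.06698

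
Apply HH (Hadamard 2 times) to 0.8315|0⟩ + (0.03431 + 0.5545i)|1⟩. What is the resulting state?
0.8315|0⟩ + (0.03431 + 0.5545i)|1⟩

H² = I, so an even number of Hadamards cancels: H^2 = I and the state is unchanged.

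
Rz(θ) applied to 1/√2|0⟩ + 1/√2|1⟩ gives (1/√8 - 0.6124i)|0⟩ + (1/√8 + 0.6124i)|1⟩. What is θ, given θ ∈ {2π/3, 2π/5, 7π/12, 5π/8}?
2π/3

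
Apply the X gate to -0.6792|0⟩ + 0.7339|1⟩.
0.7339|0⟩ - 0.6792|1⟩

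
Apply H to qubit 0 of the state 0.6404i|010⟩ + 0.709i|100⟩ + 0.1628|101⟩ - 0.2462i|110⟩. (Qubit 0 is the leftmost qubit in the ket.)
0.5013i|000⟩ + 0.1151|001⟩ + 0.2787i|010⟩ - 0.5013i|100⟩ - 0.1151|101⟩ + 0.6269i|110⟩

H on qubit 0 mixes each pair of kets that differ only in qubit 0: amplitudes (a, b) of (|…0…⟩, |…1…⟩) become ((a + b)/√2, (a − b)/√2). Kets absent from the input have amplitude 0.
(|000⟩, |100⟩): (a, b) = (0, 0.709i) → (0.5013i, -0.5013i)
(|001⟩, |101⟩): (a, b) = (0, 0.1628) → (0.1151, -0.1151)
(|010⟩, |110⟩): (a, b) = (0.6404i, -0.2462i) → (0.2787i, 0.6269i)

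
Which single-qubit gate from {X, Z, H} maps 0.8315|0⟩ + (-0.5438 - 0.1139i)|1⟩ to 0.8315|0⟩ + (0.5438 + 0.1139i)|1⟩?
Z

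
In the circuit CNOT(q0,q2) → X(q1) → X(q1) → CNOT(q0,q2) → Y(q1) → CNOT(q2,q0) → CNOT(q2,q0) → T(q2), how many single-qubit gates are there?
4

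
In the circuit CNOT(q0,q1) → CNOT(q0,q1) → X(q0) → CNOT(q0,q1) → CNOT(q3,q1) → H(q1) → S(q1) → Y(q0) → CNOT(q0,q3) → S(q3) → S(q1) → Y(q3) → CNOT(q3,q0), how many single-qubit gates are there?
7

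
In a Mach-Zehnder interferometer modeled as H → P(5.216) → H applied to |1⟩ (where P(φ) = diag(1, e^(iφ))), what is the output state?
(0.2587 + 0.4379i)|0⟩ + (0.7413 - 0.4379i)|1⟩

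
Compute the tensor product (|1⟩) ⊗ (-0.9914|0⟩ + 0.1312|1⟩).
-0.9914|10⟩ + 0.1312|11⟩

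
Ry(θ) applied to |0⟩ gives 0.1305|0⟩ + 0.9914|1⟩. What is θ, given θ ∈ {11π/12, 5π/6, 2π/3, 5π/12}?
11π/12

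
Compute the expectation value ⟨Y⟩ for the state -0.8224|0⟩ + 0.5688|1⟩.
0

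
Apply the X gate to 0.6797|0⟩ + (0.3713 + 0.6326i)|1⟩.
(0.3713 + 0.6326i)|0⟩ + 0.6797|1⟩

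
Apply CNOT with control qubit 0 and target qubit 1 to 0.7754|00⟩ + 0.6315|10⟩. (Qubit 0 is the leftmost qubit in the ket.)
0.7754|00⟩ + 0.6315|11⟩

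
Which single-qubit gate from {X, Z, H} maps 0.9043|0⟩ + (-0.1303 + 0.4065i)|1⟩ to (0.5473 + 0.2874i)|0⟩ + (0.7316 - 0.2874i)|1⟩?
H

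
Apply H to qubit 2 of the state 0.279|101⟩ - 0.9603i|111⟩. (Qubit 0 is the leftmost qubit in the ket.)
0.1973|100⟩ - 0.1973|101⟩ - 0.679i|110⟩ + 0.679i|111⟩

H on qubit 2 mixes each pair of kets that differ only in qubit 2: amplitudes (a, b) of (|…0…⟩, |…1…⟩) become ((a + b)/√2, (a − b)/√2). Kets absent from the input have amplitude 0.
(|100⟩, |101⟩): (a, b) = (0, 0.279) → (0.1973, -0.1973)
(|110⟩, |111⟩): (a, b) = (0, -0.9603i) → (-0.679i, 0.679i)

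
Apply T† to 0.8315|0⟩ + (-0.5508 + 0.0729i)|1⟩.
0.8315|0⟩ + (-0.3379 + 0.441i)|1⟩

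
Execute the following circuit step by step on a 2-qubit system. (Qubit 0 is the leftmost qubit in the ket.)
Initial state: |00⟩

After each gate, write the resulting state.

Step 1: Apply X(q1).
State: |01⟩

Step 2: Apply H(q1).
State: 1/√2|00⟩ - 1/√2|01⟩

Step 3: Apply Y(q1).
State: (1/√2)i|00⟩ + (1/√2)i|01⟩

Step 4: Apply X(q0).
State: (1/√2)i|10⟩ + (1/√2)i|11⟩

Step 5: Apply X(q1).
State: (1/√2)i|10⟩ + (1/√2)i|11⟩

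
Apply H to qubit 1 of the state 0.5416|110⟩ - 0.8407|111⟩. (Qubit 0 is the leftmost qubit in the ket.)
0.383|100⟩ - 0.5945|101⟩ - 0.383|110⟩ + 0.5945|111⟩

H on qubit 1 mixes each pair of kets that differ only in qubit 1: amplitudes (a, b) of (|…0…⟩, |…1…⟩) become ((a + b)/√2, (a − b)/√2). Kets absent from the input have amplitude 0.
(|100⟩, |110⟩): (a, b) = (0, 0.5416) → (0.383, -0.383)
(|101⟩, |111⟩): (a, b) = (0, -0.8407) → (-0.5945, 0.5945)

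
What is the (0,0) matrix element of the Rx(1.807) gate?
0.6189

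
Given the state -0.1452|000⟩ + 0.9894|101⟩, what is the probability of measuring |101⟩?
0.9789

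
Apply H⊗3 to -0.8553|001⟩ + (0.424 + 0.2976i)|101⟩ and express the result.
(-0.1525 + 0.1052i)|000⟩ + (0.1525 - 0.1052i)|001⟩ + (-0.1525 + 0.1052i)|010⟩ + (0.1525 - 0.1052i)|011⟩ + (-0.4523 - 0.1052i)|100⟩ + (0.4523 + 0.1052i)|101⟩ + (-0.4523 - 0.1052i)|110⟩ + (0.4523 + 0.1052i)|111⟩

H⊗3 gives amp(|y⟩) = (1/2√2) Σ_x (−1)^(x·y) amp(|x⟩), where x·y is the number of positions in which both x and y have a 1.
|000⟩: (-0.8553 + (0.424 + 0.2976i))/(2√2) = (-0.1525 + 0.1052i)
|001⟩: (0.8553 - (0.424 + 0.2976i))/(2√2) = (0.1525 - 0.1052i)
|010⟩: (-0.8553 + (0.424 + 0.2976i))/(2√2) = (-0.1525 + 0.1052i)
|011⟩: (0.8553 - (0.424 + 0.2976i))/(2√2) = (0.1525 - 0.1052i)
|100⟩: (-0.8553 - (0.424 + 0.2976i))/(2√2) = (-0.4523 - 0.1052i)
|101⟩: (0.8553 + (0.424 + 0.2976i))/(2√2) = (0.4523 + 0.1052i)
|110⟩: (-0.8553 - (0.424 + 0.2976i))/(2√2) = (-0.4523 - 0.1052i)
|111⟩: (0.8553 + (0.424 + 0.2976i))/(2√2) = (0.4523 + 0.1052i)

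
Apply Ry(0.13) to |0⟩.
0.9979|0⟩ + 0.06495|1⟩

Ry(0.13) = [[cos(θ/2), −sin(θ/2)], [sin(θ/2), cos(θ/2)]]; θ = 0.13, cos(θ/2) ≈ 0.997888, sin(θ/2) ≈ 0.0649542.
With a = amp(|0⟩) = 1 and b = amp(|1⟩) = 0:
new amp(|0⟩) = (0.997888)·a + (-0.0649542)·b = 0.9979
new amp(|1⟩) = (0.0649542)·a + (0.997888)·b = 0.06495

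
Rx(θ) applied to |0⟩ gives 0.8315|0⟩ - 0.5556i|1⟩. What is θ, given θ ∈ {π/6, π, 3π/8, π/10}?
3π/8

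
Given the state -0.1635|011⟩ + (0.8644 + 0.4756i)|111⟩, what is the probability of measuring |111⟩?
0.9734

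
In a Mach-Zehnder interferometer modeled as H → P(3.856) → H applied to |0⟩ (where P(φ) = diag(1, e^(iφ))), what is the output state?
(0.1223 - 0.3276i)|0⟩ + (0.8777 + 0.3276i)|1⟩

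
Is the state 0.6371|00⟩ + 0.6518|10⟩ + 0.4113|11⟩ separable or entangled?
Entangled

Writing the state as a|00⟩ + b|01⟩ + c|10⟩ + d|11⟩, it is a product state iff ad − bc = 0.
Here (a, b, c, d) = (0.6371, 0, 0.6518, 0.4113): ad − bc = (0.6371)(0.4113) − (0)(0.6518) = 0.262 ≠ 0, so the state is entangled.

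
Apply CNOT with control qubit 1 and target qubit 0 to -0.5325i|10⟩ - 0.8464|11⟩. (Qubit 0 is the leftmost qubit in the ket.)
-0.8464|01⟩ - 0.5325i|10⟩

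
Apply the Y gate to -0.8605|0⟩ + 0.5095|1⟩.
-0.5095i|0⟩ - 0.8605i|1⟩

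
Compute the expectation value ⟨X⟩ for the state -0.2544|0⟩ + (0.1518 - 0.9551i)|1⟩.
-0.07724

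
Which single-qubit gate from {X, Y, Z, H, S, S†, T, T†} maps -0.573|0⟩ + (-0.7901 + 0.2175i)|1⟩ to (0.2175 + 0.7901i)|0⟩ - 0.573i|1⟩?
Y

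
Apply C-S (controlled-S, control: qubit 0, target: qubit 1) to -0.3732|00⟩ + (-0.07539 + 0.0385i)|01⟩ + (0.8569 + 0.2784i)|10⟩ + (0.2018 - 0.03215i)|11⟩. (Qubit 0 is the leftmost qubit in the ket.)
-0.3732|00⟩ + (-0.07539 + 0.0385i)|01⟩ + (0.8569 + 0.2784i)|10⟩ + (0.03215 + 0.2018i)|11⟩

C-S leaves the control-|0⟩ kets |00⟩, |01⟩ unchanged and applies S to qubit 1 on the control-|1⟩ pair (|10⟩, |11⟩).
S = [[1, 0], [0, i]].
With a = amp(|10⟩) = (0.8569 + 0.2784i) and b = amp(|11⟩) = (0.2018 - 0.03215i):
new amp(|10⟩) = (1)·a = (0.8569 + 0.2784i)
new amp(|11⟩) = (i)·b = (0.03215 + 0.2018i)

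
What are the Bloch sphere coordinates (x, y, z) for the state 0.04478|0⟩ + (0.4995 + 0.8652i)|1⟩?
(0.04474, 0.07749, -0.9961)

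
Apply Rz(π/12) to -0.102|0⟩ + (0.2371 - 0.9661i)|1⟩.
(-0.1011 + 0.01331i)|0⟩ + (0.3612 - 0.9269i)|1⟩

Rz(π/12) = [[e^(−iθ/2), 0], [0, e^(iθ/2)]] with e^(±iθ/2) = cos(θ/2) ± i·sin(θ/2); θ = π/12, cos(θ/2) ≈ 0.991445, sin(θ/2) ≈ 0.130526.
With a = amp(|0⟩) = -0.102 and b = amp(|1⟩) = (0.2371 - 0.9661i):
new amp(|0⟩) = (0.991445 - 0.130526i)·a = (-0.1011 + 0.01331i)
new amp(|1⟩) = (0.991445 + 0.130526i)·b = (0.3612 - 0.9269i)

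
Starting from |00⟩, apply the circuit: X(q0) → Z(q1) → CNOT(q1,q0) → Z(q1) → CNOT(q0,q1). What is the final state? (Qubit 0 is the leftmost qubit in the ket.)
|11⟩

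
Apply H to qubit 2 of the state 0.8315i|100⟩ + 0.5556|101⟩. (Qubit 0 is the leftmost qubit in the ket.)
(0.3929 + 0.588i)|100⟩ + (-0.3929 + 0.588i)|101⟩

H on qubit 2 mixes each pair of kets that differ only in qubit 2: amplitudes (a, b) of (|…0…⟩, |…1…⟩) become ((a + b)/√2, (a − b)/√2). Kets absent from the input have amplitude 0.
(|100⟩, |101⟩): (a, b) = (0.8315i, 0.5556) → ((0.3929 + 0.588i), (-0.3929 + 0.588i))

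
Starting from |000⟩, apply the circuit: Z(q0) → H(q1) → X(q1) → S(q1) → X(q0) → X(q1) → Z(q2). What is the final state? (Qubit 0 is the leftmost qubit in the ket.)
(1/√2)i|100⟩ + 1/√2|110⟩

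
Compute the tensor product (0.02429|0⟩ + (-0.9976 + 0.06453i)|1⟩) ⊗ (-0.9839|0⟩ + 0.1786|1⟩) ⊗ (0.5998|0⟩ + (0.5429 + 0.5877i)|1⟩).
-0.01433|000⟩ + (-0.01297 - 0.01405i)|001⟩ + 0.002602|010⟩ + (0.002355 + 0.00255i)|011⟩ + (0.5887 - 0.03808i)|100⟩ + (0.5702 + 0.5424i)|101⟩ + (-0.1069 + 0.006913i)|110⟩ + (-0.1035 - 0.09845i)|111⟩

amp(|b₁b₂…⟩) = product of the factor amplitudes for bits b₁, b₂, …; only kets whose every factor amplitude is nonzero survive.
|000⟩: (0.02429)(-0.9839)(0.5998) = -0.01433
|001⟩: (0.02429)(-0.9839)(0.5429 + 0.5877i) = (-0.01297 - 0.01405i)
|010⟩: (0.02429)(0.1786)(0.5998) = 0.002602
|011⟩: (0.02429)(0.1786)(0.5429 + 0.5877i) = (0.002355 + 0.00255i)
|100⟩: (-0.9976 + 0.06453i)(-0.9839)(0.5998) = (0.5887 - 0.03808i)
|101⟩: (-0.9976 + 0.06453i)(-0.9839)(0.5429 + 0.5877i) = (0.5702 + 0.5424i)
|110⟩: (-0.9976 + 0.06453i)(0.1786)(0.5998) = (-0.1069 + 0.006913i)
|111⟩: (-0.9976 + 0.06453i)(0.1786)(0.5429 + 0.5877i) = (-0.1035 - 0.09845i)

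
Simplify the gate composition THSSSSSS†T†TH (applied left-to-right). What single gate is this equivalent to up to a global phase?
T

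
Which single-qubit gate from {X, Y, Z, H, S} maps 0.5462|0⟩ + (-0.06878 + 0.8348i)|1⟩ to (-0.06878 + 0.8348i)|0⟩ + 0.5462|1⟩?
X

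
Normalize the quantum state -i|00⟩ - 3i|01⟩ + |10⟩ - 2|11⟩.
-0.2582i|00⟩ - 0.7746i|01⟩ + 0.2582|10⟩ - 0.5164|11⟩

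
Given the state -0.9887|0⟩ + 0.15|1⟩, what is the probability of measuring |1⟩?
0.0225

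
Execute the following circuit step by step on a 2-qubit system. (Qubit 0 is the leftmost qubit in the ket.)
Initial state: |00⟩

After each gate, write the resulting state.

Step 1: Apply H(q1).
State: 1/√2|00⟩ + 1/√2|01⟩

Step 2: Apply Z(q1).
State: 1/√2|00⟩ - 1/√2|01⟩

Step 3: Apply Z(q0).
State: 1/√2|00⟩ - 1/√2|01⟩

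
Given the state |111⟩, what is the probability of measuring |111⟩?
1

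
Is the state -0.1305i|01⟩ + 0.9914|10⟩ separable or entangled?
Entangled

Writing the state as a|00⟩ + b|01⟩ + c|10⟩ + d|11⟩, it is a product state iff ad − bc = 0.
Here (a, b, c, d) = (0, -0.1305i, 0.9914, 0): ad − bc = (0)(0) − (-0.1305i)(0.9914) = 0.1294i ≠ 0, so the state is entangled.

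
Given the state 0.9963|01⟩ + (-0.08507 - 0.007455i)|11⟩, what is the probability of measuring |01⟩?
0.9926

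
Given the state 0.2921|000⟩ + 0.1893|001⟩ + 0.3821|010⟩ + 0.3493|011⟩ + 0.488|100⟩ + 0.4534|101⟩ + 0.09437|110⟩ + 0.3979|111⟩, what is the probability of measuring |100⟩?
0.2381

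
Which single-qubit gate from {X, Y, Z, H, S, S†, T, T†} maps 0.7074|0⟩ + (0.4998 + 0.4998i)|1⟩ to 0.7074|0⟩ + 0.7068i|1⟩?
T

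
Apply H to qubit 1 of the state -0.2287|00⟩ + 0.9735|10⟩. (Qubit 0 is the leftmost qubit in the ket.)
-0.1617|00⟩ - 0.1617|01⟩ + 0.6884|10⟩ + 0.6884|11⟩

H on qubit 1 mixes each pair of kets that differ only in qubit 1: amplitudes (a, b) of (|…0…⟩, |…1…⟩) become ((a + b)/√2, (a − b)/√2). Kets absent from the input have amplitude 0.
(|00⟩, |01⟩): (a, b) = (-0.2287, 0) → (-0.1617, -0.1617)
(|10⟩, |11⟩): (a, b) = (0.9735, 0) → (0.6884, 0.6884)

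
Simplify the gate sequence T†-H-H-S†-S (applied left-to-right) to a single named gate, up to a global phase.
T†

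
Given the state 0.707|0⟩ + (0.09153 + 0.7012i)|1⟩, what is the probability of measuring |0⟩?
0.4998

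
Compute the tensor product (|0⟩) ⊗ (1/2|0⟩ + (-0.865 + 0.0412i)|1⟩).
1/2|00⟩ + (-0.865 + 0.0412i)|01⟩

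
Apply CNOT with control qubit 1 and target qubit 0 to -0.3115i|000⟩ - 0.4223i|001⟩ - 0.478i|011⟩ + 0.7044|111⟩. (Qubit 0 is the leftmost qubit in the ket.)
-0.3115i|000⟩ - 0.4223i|001⟩ + 0.7044|011⟩ - 0.478i|111⟩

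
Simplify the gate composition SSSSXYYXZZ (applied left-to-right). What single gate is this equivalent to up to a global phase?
I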